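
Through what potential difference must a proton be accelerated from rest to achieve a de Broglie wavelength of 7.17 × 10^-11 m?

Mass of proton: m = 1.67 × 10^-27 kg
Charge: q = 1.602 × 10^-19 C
1.60 × 10^-1 V

From λ = h/√(2mqV), we solve for V:

λ² = h²/(2mqV)
V = h²/(2mqλ²)
V = (6.626 × 10^-34 J·s)² / (2 × 1.67 × 10^-27 kg × 1.602 × 10^-19 C × (7.17 × 10^-11 m)²)
V = 1.60 × 10^-1 V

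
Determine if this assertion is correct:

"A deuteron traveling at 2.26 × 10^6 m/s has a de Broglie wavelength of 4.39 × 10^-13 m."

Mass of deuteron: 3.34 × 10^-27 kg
False

The claim is incorrect.

Using λ = h/(mv):
λ = (6.626 × 10^-34 J·s) / (3.34 × 10^-27 kg × 2.26 × 10^6 m/s)
λ = 8.78 × 10^-14 m

The actual wavelength differs from the claimed 4.39 × 10^-13 m.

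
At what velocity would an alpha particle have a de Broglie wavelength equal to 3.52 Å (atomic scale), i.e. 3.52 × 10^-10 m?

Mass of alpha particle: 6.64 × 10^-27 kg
2.83 × 10^2 m/s

From λ = h/(mv), solve for v:

v = h/(mλ)
v = (6.626 × 10^-34 J·s) / (6.64 × 10^-27 kg × 3.52 × 10^-10 m)
v = 2.83 × 10^2 m/s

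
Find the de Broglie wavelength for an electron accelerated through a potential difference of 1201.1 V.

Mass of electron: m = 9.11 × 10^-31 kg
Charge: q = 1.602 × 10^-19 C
3.54 × 10^-11 m

When a particle is accelerated through voltage V, it gains kinetic energy KE = qV.

The de Broglie wavelength is then λ = h/√(2mqV):

λ = h/√(2mqV)
λ = (6.626 × 10^-34 J·s) / √(2 × 9.11 × 10^-31 kg × 1.602 × 10^-19 C × 1201.1 V)
λ = 3.54 × 10^-11 m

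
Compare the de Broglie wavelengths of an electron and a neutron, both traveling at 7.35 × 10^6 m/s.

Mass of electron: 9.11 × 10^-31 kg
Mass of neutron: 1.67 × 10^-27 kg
The electron has the longer wavelength.

Using λ = h/(mv), since both particles have the same velocity, the wavelength depends only on mass.

For electron: λ₁ = h/(m₁v) = 9.90 × 10^-11 m
For neutron: λ₂ = h/(m₂v) = 5.40 × 10^-14 m

Since λ ∝ 1/m at constant velocity, the lighter particle has the longer wavelength.

The electron has the longer de Broglie wavelength.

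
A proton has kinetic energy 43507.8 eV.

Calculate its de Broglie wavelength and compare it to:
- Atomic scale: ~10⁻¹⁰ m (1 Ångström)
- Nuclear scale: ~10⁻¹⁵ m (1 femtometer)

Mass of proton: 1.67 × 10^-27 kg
λ = 1.37 × 10^-13 m, which is between nuclear and atomic scales.

Using λ = h/√(2mKE):

KE = 43507.8 eV = 6.971 × 10^-15 J

λ = h/√(2mKE)
λ = (6.626 × 10^-34 J·s) / √(2 × 1.67 × 10^-27 kg × 6.971 × 10^-15 J)
λ = 1.37 × 10^-13 m

Comparison:
- Atomic scale (10⁻¹⁰ m): λ is 0.0014× this size
- Nuclear scale (10⁻¹⁵ m): λ is 1.4e+02× this size

The wavelength is between nuclear and atomic scales.

This wavelength is appropriate for probing atomic structure but too large for nuclear physics experiments.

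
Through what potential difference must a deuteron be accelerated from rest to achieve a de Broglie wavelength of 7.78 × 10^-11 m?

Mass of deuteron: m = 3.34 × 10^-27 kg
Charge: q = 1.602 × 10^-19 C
6.78 × 10^-2 V

From λ = h/√(2mqV), we solve for V:

λ² = h²/(2mqV)
V = h²/(2mqλ²)
V = (6.626 × 10^-34 J·s)² / (2 × 3.34 × 10^-27 kg × 1.602 × 10^-19 C × (7.78 × 10^-11 m)²)
V = 6.78 × 10^-2 V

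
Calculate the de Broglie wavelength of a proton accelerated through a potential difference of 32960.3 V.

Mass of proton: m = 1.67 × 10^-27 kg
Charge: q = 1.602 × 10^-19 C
1.58 × 10^-13 m

When a particle is accelerated through voltage V, it gains kinetic energy KE = qV.

The de Broglie wavelength is then λ = h/√(2mqV):

λ = h/√(2mqV)
λ = (6.626 × 10^-34 J·s) / √(2 × 1.67 × 10^-27 kg × 1.602 × 10^-19 C × 32960.3 V)
λ = 1.58 × 10^-13 m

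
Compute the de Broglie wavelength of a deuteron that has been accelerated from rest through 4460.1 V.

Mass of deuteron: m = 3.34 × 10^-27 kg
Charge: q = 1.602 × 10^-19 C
3.03 × 10^-13 m

When a particle is accelerated through voltage V, it gains kinetic energy KE = qV.

The de Broglie wavelength is then λ = h/√(2mqV):

λ = h/√(2mqV)
λ = (6.626 × 10^-34 J·s) / √(2 × 3.34 × 10^-27 kg × 1.602 × 10^-19 C × 4460.1 V)
λ = 3.03 × 10^-13 m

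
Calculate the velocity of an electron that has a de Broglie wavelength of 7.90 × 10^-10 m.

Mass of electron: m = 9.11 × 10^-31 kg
9.21 × 10^5 m/s

From the de Broglie relation λ = h/(mv), we solve for v:

v = h/(mλ)
v = (6.626 × 10^-34 J·s) / (9.11 × 10^-31 kg × 7.90 × 10^-10 m)
v = 9.21 × 10^5 m/s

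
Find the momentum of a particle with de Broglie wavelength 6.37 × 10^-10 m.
1.04 × 10^-24 kg·m/s

From the de Broglie relation λ = h/p, we solve for p:

p = h/λ
p = (6.626 × 10^-34 J·s) / (6.37 × 10^-10 m)
p = 1.04 × 10^-24 kg·m/s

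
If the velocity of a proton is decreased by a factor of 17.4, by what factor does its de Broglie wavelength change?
The wavelength increases by a factor of 17.4.

From λ = h/(mv), the wavelength is inversely proportional to velocity:

λ ∝ 1/v

If v → v/17.4, then λ → 17.4λ

When velocity is decreased by a factor of 17.4, the wavelength increases by a factor of 17.4.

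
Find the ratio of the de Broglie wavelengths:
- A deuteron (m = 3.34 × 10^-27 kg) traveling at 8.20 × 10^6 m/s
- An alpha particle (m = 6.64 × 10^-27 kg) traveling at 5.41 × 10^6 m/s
λ₁/λ₂ = 1.31

Using λ = h/(mv):

λ₁ = h/(m₁v₁) = 2.42 × 10^-14 m
λ₂ = h/(m₂v₂) = 1.84 × 10^-14 m

Ratio λ₁/λ₂ = (m₂v₂)/(m₁v₁)
         = (6.64 × 10^-27 kg × 5.41 × 10^6 m/s) / (3.34 × 10^-27 kg × 8.20 × 10^6 m/s)
         = 1.31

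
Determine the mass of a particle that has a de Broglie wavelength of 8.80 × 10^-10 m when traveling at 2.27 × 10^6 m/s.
3.32 × 10^-31 kg

From the de Broglie relation λ = h/(mv), we solve for m:

m = h/(λv)
m = (6.626 × 10^-34 J·s) / (8.80 × 10^-10 m × 2.27 × 10^6 m/s)
m = 3.32 × 10^-31 kg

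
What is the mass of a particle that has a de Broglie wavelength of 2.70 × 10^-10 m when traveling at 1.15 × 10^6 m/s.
2.13 × 10^-30 kg

From the de Broglie relation λ = h/(mv), we solve for m:

m = h/(λv)
m = (6.626 × 10^-34 J·s) / (2.70 × 10^-10 m × 1.15 × 10^6 m/s)
m = 2.13 × 10^-30 kg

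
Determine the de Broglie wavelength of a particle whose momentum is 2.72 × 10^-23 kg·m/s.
2.44 × 10^-11 m

Using the de Broglie relation λ = h/p:

λ = h/p
λ = (6.626 × 10^-34 J·s) / (2.72 × 10^-23 kg·m/s)
λ = 2.44 × 10^-11 m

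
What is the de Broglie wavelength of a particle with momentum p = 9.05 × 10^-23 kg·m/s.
7.32 × 10^-12 m

Using the de Broglie relation λ = h/p:

λ = h/p
λ = (6.626 × 10^-34 J·s) / (9.05 × 10^-23 kg·m/s)
λ = 7.32 × 10^-12 m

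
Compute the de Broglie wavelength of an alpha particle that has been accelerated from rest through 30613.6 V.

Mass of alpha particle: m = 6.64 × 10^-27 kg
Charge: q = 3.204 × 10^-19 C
5.81 × 10^-14 m

When a particle is accelerated through voltage V, it gains kinetic energy KE = qV.

The de Broglie wavelength is then λ = h/√(2mqV):

λ = h/√(2mqV)
λ = (6.626 × 10^-34 J·s) / √(2 × 6.64 × 10^-27 kg × 3.204 × 10^-19 C × 30613.6 V)
λ = 5.81 × 10^-14 m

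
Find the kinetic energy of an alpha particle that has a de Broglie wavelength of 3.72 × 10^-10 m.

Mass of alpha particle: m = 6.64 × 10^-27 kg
2.39 × 10^-22 J (or 1.49 × 10^-3 eV)

From λ = h/√(2mKE), we solve for KE:

λ² = h²/(2mKE)
KE = h²/(2mλ²)
KE = (6.626 × 10^-34 J·s)² / (2 × 6.64 × 10^-27 kg × (3.72 × 10^-10 m)²)
KE = 2.39 × 10^-22 J
KE = 1.49 × 10^-3 eV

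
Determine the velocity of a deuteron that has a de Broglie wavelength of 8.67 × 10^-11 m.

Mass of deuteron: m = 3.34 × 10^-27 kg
2.29 × 10^3 m/s

From the de Broglie relation λ = h/(mv), we solve for v:

v = h/(mλ)
v = (6.626 × 10^-34 J·s) / (3.34 × 10^-27 kg × 8.67 × 10^-11 m)
v = 2.29 × 10^3 m/s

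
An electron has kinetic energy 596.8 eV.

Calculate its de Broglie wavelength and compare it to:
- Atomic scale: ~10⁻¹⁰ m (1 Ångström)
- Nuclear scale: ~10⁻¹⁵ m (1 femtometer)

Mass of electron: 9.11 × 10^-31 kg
λ = 5.02 × 10^-11 m, which is between nuclear and atomic scales.

Using λ = h/√(2mKE):

KE = 596.8 eV = 9.562 × 10^-17 J

λ = h/√(2mKE)
λ = (6.626 × 10^-34 J·s) / √(2 × 9.11 × 10^-31 kg × 9.562 × 10^-17 J)
λ = 5.02 × 10^-11 m

Comparison:
- Atomic scale (10⁻¹⁰ m): λ is 0.5× this size
- Nuclear scale (10⁻¹⁵ m): λ is 5e+04× this size

The wavelength is between nuclear and atomic scales.

This wavelength is appropriate for probing atomic structure but too large for nuclear physics experiments.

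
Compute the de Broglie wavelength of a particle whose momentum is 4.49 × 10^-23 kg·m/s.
1.48 × 10^-11 m

Using the de Broglie relation λ = h/p:

λ = h/p
λ = (6.626 × 10^-34 J·s) / (4.49 × 10^-23 kg·m/s)
λ = 1.48 × 10^-11 m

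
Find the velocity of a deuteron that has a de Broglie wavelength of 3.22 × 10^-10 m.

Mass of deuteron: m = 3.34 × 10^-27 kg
6.16 × 10^2 m/s

From the de Broglie relation λ = h/(mv), we solve for v:

v = h/(mλ)
v = (6.626 × 10^-34 J·s) / (3.34 × 10^-27 kg × 3.22 × 10^-10 m)
v = 6.16 × 10^2 m/s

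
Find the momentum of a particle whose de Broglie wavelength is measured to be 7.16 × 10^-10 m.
9.25 × 10^-25 kg·m/s

From the de Broglie relation λ = h/p, we solve for p:

p = h/λ
p = (6.626 × 10^-34 J·s) / (7.16 × 10^-10 m)
p = 9.25 × 10^-25 kg·m/s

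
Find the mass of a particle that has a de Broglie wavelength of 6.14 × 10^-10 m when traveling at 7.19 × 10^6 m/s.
1.50 × 10^-31 kg

From the de Broglie relation λ = h/(mv), we solve for m:

m = h/(λv)
m = (6.626 × 10^-34 J·s) / (6.14 × 10^-10 m × 7.19 × 10^6 m/s)
m = 1.50 × 10^-31 kg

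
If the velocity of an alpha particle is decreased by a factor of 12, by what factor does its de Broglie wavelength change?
The wavelength increases by a factor of 12.

From λ = h/(mv), the wavelength is inversely proportional to velocity:

λ ∝ 1/v

If v → v/12, then λ → 12λ

When velocity is decreased by a factor of 12, the wavelength increases by a factor of 12.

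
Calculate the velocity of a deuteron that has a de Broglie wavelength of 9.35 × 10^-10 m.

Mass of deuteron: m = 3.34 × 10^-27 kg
2.12 × 10^2 m/s

From the de Broglie relation λ = h/(mv), we solve for v:

v = h/(mλ)
v = (6.626 × 10^-34 J·s) / (3.34 × 10^-27 kg × 9.35 × 10^-10 m)
v = 2.12 × 10^2 m/s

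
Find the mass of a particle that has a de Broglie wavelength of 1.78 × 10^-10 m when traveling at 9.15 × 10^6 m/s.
4.07 × 10^-31 kg

From the de Broglie relation λ = h/(mv), we solve for m:

m = h/(λv)
m = (6.626 × 10^-34 J·s) / (1.78 × 10^-10 m × 9.15 × 10^6 m/s)
m = 4.07 × 10^-31 kg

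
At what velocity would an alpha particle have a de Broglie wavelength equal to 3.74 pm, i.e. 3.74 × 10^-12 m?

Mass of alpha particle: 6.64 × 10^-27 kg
2.67 × 10^4 m/s

From λ = h/(mv), solve for v:

v = h/(mλ)
v = (6.626 × 10^-34 J·s) / (6.64 × 10^-27 kg × 3.74 × 10^-12 m)
v = 2.67 × 10^4 m/s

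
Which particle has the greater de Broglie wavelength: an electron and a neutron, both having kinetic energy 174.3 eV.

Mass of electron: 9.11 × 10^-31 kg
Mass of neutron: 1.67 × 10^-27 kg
The electron has the longer wavelength.

Using λ = h/√(2mKE):

For electron: λ₁ = h/√(2m₁KE) = 9.29 × 10^-11 m
For neutron: λ₂ = h/√(2m₂KE) = 2.17 × 10^-12 m

Since λ ∝ 1/√m at constant kinetic energy, the lighter particle has the longer wavelength.

The electron has the longer de Broglie wavelength.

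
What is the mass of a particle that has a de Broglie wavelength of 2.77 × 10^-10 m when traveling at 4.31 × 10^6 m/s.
5.55 × 10^-31 kg

From the de Broglie relation λ = h/(mv), we solve for m:

m = h/(λv)
m = (6.626 × 10^-34 J·s) / (2.77 × 10^-10 m × 4.31 × 10^6 m/s)
m = 5.55 × 10^-31 kg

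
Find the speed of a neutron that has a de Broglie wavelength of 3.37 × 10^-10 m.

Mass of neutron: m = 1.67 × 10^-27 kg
1.18 × 10^3 m/s

From the de Broglie relation λ = h/(mv), we solve for v:

v = h/(mλ)
v = (6.626 × 10^-34 J·s) / (1.67 × 10^-27 kg × 3.37 × 10^-10 m)
v = 1.18 × 10^3 m/s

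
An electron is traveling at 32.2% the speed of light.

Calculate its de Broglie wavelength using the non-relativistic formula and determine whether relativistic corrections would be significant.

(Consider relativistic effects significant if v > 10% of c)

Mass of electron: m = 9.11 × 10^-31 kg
Yes, relativistic corrections are needed.

Using the non-relativistic de Broglie formula λ = h/(mv):

v = 32.2% × c = 9.653 × 10^7 m/s

λ = h/(mv)
λ = (6.626 × 10^-34 J·s) / (9.11 × 10^-31 kg × 9.653 × 10^7 m/s)
λ = 7.53 × 10^-12 m

Since v = 32.2% of c > 10% of c, relativistic corrections ARE significant and the actual wavelength would differ from this non-relativistic estimate.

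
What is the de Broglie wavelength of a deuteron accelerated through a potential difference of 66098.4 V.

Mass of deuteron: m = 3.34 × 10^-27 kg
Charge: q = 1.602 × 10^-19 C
7.88 × 10^-14 m

When a particle is accelerated through voltage V, it gains kinetic energy KE = qV.

The de Broglie wavelength is then λ = h/√(2mqV):

λ = h/√(2mqV)
λ = (6.626 × 10^-34 J·s) / √(2 × 3.34 × 10^-27 kg × 1.602 × 10^-19 C × 66098.4 V)
λ = 7.88 × 10^-14 m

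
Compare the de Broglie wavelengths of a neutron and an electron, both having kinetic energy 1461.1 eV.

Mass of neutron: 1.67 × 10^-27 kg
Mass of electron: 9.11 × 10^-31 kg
The electron has the longer wavelength.

Using λ = h/√(2mKE):

For neutron: λ₁ = h/√(2m₁KE) = 7.49 × 10^-13 m
For electron: λ₂ = h/√(2m₂KE) = 3.21 × 10^-11 m

Since λ ∝ 1/√m at constant kinetic energy, the lighter particle has the longer wavelength.

The electron has the longer de Broglie wavelength.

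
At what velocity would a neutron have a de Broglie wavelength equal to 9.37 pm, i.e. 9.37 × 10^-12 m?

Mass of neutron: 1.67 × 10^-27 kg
4.23 × 10^4 m/s

From λ = h/(mv), solve for v:

v = h/(mλ)
v = (6.626 × 10^-34 J·s) / (1.67 × 10^-27 kg × 9.37 × 10^-12 m)
v = 4.23 × 10^4 m/s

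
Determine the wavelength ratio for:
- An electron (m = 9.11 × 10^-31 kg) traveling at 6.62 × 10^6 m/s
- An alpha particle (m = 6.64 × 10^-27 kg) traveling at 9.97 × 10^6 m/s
λ₁/λ₂ = 1.10 × 10^4

Using λ = h/(mv):

λ₁ = h/(m₁v₁) = 1.10 × 10^-10 m
λ₂ = h/(m₂v₂) = 1.00 × 10^-14 m

Ratio λ₁/λ₂ = (m₂v₂)/(m₁v₁)
         = (6.64 × 10^-27 kg × 9.97 × 10^6 m/s) / (9.11 × 10^-31 kg × 6.62 × 10^6 m/s)
         = 1.10 × 10^4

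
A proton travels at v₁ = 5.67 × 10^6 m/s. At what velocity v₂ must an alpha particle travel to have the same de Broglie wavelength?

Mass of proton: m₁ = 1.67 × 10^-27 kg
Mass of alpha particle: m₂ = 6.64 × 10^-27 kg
v₂ = 1.43 × 10^6 m/s

For equal de Broglie wavelengths: λ₁ = λ₂

h/(m₁v₁) = h/(m₂v₂)
m₁v₁ = m₂v₂
v₂ = v₁ · (m₁/m₂)

v₂ = 5.67 × 10^6 m/s × (1.67 × 10^-27 kg / 6.64 × 10^-27 kg)
v₂ = 1.43 × 10^6 m/s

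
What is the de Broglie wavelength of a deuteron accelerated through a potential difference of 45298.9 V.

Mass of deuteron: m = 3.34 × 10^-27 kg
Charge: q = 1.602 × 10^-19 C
9.52 × 10^-14 m

When a particle is accelerated through voltage V, it gains kinetic energy KE = qV.

The de Broglie wavelength is then λ = h/√(2mqV):

λ = h/√(2mqV)
λ = (6.626 × 10^-34 J·s) / √(2 × 3.34 × 10^-27 kg × 1.602 × 10^-19 C × 45298.9 V)
λ = 9.52 × 10^-14 m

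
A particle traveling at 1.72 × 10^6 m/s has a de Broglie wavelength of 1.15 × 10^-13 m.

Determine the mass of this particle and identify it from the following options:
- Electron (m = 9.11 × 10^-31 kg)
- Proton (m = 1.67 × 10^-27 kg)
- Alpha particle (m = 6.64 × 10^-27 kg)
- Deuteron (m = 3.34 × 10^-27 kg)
The particle is a deuteron.

From λ = h/(mv), solve for mass:

m = h/(λv)
m = (6.626 × 10^-34 J·s) / (1.15 × 10^-13 m × 1.72 × 10^6 m/s)
m = 3.35 × 10^-27 kg

Comparing with the listed masses, this is closest to a deuteron.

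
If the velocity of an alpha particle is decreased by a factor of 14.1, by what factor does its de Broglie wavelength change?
The wavelength increases by a factor of 14.1.

From λ = h/(mv), the wavelength is inversely proportional to velocity:

λ ∝ 1/v

If v → v/14.1, then λ → 14.1λ

When velocity is decreased by a factor of 14.1, the wavelength increases by a factor of 14.1.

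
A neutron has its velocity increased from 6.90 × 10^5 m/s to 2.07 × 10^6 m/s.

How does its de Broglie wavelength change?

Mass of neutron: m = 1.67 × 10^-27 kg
The wavelength decreases by a factor of 3.

Using λ = h/(mv):

Initial wavelength: λ₁ = h/(mv₁) = 5.75 × 10^-13 m
Final wavelength: λ₂ = h/(mv₂) = 1.92 × 10^-13 m

Since λ ∝ 1/v, when velocity increases by a factor of 3, the wavelength decreases by a factor of 3.

λ₂/λ₁ = v₁/v₂ = 1/3

The wavelength decreases by a factor of 3.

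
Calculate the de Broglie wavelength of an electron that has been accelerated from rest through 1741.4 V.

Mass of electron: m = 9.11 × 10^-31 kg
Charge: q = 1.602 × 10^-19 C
2.94 × 10^-11 m

When a particle is accelerated through voltage V, it gains kinetic energy KE = qV.

The de Broglie wavelength is then λ = h/√(2mqV):

λ = h/√(2mqV)
λ = (6.626 × 10^-34 J·s) / √(2 × 9.11 × 10^-31 kg × 1.602 × 10^-19 C × 1741.4 V)
λ = 2.94 × 10^-11 m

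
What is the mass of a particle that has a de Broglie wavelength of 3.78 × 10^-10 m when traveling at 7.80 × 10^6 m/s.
2.25 × 10^-31 kg

From the de Broglie relation λ = h/(mv), we solve for m:

m = h/(λv)
m = (6.626 × 10^-34 J·s) / (3.78 × 10^-10 m × 7.80 × 10^6 m/s)
m = 2.25 × 10^-31 kg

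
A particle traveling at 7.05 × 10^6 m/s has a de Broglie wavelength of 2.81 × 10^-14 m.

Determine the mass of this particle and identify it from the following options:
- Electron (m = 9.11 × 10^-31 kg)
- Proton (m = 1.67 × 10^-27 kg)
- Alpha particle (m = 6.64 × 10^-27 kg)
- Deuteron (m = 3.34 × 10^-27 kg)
The particle is a deuteron.

From λ = h/(mv), solve for mass:

m = h/(λv)
m = (6.626 × 10^-34 J·s) / (2.81 × 10^-14 m × 7.05 × 10^6 m/s)
m = 3.34 × 10^-27 kg

Comparing with the listed masses, this is closest to a deuteron.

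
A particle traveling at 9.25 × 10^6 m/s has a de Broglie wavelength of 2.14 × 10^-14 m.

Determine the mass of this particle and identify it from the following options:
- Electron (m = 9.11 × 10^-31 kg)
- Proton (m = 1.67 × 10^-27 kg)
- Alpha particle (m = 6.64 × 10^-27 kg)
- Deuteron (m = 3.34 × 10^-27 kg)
The particle is a deuteron.

From λ = h/(mv), solve for mass:

m = h/(λv)
m = (6.626 × 10^-34 J·s) / (2.14 × 10^-14 m × 9.25 × 10^6 m/s)
m = 3.35 × 10^-27 kg

Comparing with the listed masses, this is closest to a deuteron.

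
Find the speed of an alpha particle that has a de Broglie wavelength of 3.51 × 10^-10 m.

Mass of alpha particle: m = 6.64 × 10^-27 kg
2.84 × 10^2 m/s

From the de Broglie relation λ = h/(mv), we solve for v:

v = h/(mλ)
v = (6.626 × 10^-34 J·s) / (6.64 × 10^-27 kg × 3.51 × 10^-10 m)
v = 2.84 × 10^2 m/s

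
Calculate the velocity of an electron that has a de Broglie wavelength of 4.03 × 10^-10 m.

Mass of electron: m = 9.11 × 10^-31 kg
1.80 × 10^6 m/s

From the de Broglie relation λ = h/(mv), we solve for v:

v = h/(mλ)
v = (6.626 × 10^-34 J·s) / (9.11 × 10^-31 kg × 4.03 × 10^-10 m)
v = 1.80 × 10^6 m/s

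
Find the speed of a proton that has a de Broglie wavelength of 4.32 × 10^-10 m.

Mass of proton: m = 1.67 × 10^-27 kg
9.18 × 10^2 m/s

From the de Broglie relation λ = h/(mv), we solve for v:

v = h/(mλ)
v = (6.626 × 10^-34 J·s) / (1.67 × 10^-27 kg × 4.32 × 10^-10 m)
v = 9.18 × 10^2 m/s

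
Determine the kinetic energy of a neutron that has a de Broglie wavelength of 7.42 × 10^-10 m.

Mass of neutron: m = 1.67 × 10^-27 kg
2.39 × 10^-22 J (or 1.49 × 10^-3 eV)

From λ = h/√(2mKE), we solve for KE:

λ² = h²/(2mKE)
KE = h²/(2mλ²)
KE = (6.626 × 10^-34 J·s)² / (2 × 1.67 × 10^-27 kg × (7.42 × 10^-10 m)²)
KE = 2.39 × 10^-22 J
KE = 1.49 × 10^-3 eV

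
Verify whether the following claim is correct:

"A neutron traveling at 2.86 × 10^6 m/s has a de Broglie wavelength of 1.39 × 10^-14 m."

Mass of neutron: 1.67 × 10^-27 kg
False

The claim is incorrect.

Using λ = h/(mv):
λ = (6.626 × 10^-34 J·s) / (1.67 × 10^-27 kg × 2.86 × 10^6 m/s)
λ = 1.39 × 10^-13 m

The actual wavelength differs from the claimed 1.39 × 10^-14 m.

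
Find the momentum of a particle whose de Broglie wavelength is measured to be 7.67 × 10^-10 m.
8.64 × 10^-25 kg·m/s

From the de Broglie relation λ = h/p, we solve for p:

p = h/λ
p = (6.626 × 10^-34 J·s) / (7.67 × 10^-10 m)
p = 8.64 × 10^-25 kg·m/s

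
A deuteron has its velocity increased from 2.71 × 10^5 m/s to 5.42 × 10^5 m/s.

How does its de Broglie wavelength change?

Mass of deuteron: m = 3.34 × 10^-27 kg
The wavelength decreases by a factor of 2.

Using λ = h/(mv):

Initial wavelength: λ₁ = h/(mv₁) = 7.32 × 10^-13 m
Final wavelength: λ₂ = h/(mv₂) = 3.66 × 10^-13 m

Since λ ∝ 1/v, when velocity increases by a factor of 2, the wavelength decreases by a factor of 2.

λ₂/λ₁ = v₁/v₂ = 1/2

The wavelength decreases by a factor of 2.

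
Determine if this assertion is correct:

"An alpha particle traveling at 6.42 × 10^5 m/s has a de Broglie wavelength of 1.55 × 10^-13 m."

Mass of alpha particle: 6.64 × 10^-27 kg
True

The claim is correct.

Using λ = h/(mv):
λ = (6.626 × 10^-34 J·s) / (6.64 × 10^-27 kg × 6.42 × 10^5 m/s)
λ = 1.55 × 10^-13 m

This matches the claimed value.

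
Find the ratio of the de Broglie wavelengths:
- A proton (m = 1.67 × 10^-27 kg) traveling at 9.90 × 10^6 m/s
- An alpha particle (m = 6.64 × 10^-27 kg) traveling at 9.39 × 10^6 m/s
λ₁/λ₂ = 3.77

Using λ = h/(mv):

λ₁ = h/(m₁v₁) = 4.01 × 10^-14 m
λ₂ = h/(m₂v₂) = 1.06 × 10^-14 m

Ratio λ₁/λ₂ = (m₂v₂)/(m₁v₁)
         = (6.64 × 10^-27 kg × 9.39 × 10^6 m/s) / (1.67 × 10^-27 kg × 9.90 × 10^6 m/s)
         = 3.77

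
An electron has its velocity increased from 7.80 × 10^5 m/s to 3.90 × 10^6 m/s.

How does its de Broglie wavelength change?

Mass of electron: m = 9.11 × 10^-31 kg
The wavelength decreases by a factor of 5.

Using λ = h/(mv):

Initial wavelength: λ₁ = h/(mv₁) = 9.32 × 10^-10 m
Final wavelength: λ₂ = h/(mv₂) = 1.86 × 10^-10 m

Since λ ∝ 1/v, when velocity increases by a factor of 5, the wavelength decreases by a factor of 5.

λ₂/λ₁ = v₁/v₂ = 1/5

The wavelength decreases by a factor of 5.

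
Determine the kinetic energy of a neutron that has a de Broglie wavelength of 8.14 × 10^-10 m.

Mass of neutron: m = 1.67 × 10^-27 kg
1.98 × 10^-22 J (or 1.24 × 10^-3 eV)

From λ = h/√(2mKE), we solve for KE:

λ² = h²/(2mKE)
KE = h²/(2mλ²)
KE = (6.626 × 10^-34 J·s)² / (2 × 1.67 × 10^-27 kg × (8.14 × 10^-10 m)²)
KE = 1.98 × 10^-22 J
KE = 1.24 × 10^-3 eV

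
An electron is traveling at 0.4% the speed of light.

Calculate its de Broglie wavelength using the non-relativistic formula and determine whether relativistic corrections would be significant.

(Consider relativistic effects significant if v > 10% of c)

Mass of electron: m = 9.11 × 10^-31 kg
No, relativistic corrections are not needed.

Using the non-relativistic de Broglie formula λ = h/(mv):

v = 0.4% × c = 1.199 × 10^6 m/s

λ = h/(mv)
λ = (6.626 × 10^-34 J·s) / (9.11 × 10^-31 kg × 1.199 × 10^6 m/s)
λ = 6.07 × 10^-10 m

Since v = 0.4% of c < 10% of c, relativistic corrections are NOT significant and this non-relativistic result is a good approximation.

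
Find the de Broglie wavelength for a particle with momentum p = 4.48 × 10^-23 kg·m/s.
1.48 × 10^-11 m

Using the de Broglie relation λ = h/p:

λ = h/p
λ = (6.626 × 10^-34 J·s) / (4.48 × 10^-23 kg·m/s)
λ = 1.48 × 10^-11 m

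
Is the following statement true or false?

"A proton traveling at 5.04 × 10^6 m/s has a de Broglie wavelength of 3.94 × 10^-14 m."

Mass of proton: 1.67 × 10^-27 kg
False

The claim is incorrect.

Using λ = h/(mv):
λ = (6.626 × 10^-34 J·s) / (1.67 × 10^-27 kg × 5.04 × 10^6 m/s)
λ = 7.87 × 10^-14 m

The actual wavelength differs from the claimed 3.94 × 10^-14 m.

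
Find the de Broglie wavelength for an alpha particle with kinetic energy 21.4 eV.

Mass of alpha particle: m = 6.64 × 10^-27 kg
3.11 × 10^-12 m

Using λ = h/√(2mKE):

First convert KE to Joules: KE = 21.4 eV = 3.429 × 10^-18 J

λ = h/√(2mKE)
λ = (6.626 × 10^-34 J·s) / √(2 × 6.64 × 10^-27 kg × 3.429 × 10^-18 J)
λ = 3.11 × 10^-12 m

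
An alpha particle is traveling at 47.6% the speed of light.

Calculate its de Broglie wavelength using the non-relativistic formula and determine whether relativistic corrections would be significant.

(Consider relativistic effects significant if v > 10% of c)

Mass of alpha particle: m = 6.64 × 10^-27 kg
Yes, relativistic corrections are needed.

Using the non-relativistic de Broglie formula λ = h/(mv):

v = 47.6% × c = 1.427 × 10^8 m/s

λ = h/(mv)
λ = (6.626 × 10^-34 J·s) / (6.64 × 10^-27 kg × 1.427 × 10^8 m/s)
λ = 6.99 × 10^-16 m

Since v = 47.6% of c > 10% of c, relativistic corrections ARE significant and the actual wavelength would differ from this non-relativistic estimate.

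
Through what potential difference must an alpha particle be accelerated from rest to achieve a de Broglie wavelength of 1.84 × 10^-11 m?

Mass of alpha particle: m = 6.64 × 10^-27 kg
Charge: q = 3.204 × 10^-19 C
3.05 × 10^-1 V

From λ = h/√(2mqV), we solve for V:

λ² = h²/(2mqV)
V = h²/(2mqλ²)
V = (6.626 × 10^-34 J·s)² / (2 × 6.64 × 10^-27 kg × 3.204 × 10^-19 C × (1.84 × 10^-11 m)²)
V = 3.05 × 10^-1 V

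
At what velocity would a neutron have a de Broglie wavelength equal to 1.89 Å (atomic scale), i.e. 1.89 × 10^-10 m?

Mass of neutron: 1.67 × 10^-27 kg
2.10 × 10^3 m/s

From λ = h/(mv), solve for v:

v = h/(mλ)
v = (6.626 × 10^-34 J·s) / (1.67 × 10^-27 kg × 1.89 × 10^-10 m)
v = 2.10 × 10^3 m/s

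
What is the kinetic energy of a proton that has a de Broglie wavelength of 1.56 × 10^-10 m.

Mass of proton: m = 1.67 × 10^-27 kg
5.40 × 10^-21 J (or 0.0337 eV)

From λ = h/√(2mKE), we solve for KE:

λ² = h²/(2mKE)
KE = h²/(2mλ²)
KE = (6.626 × 10^-34 J·s)² / (2 × 1.67 × 10^-27 kg × (1.56 × 10^-10 m)²)
KE = 5.40 × 10^-21 J
KE = 0.0337 eV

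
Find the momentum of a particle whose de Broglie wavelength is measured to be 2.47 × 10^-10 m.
2.68 × 10^-24 kg·m/s

From the de Broglie relation λ = h/p, we solve for p:

p = h/λ
p = (6.626 × 10^-34 J·s) / (2.47 × 10^-10 m)
p = 2.68 × 10^-24 kg·m/s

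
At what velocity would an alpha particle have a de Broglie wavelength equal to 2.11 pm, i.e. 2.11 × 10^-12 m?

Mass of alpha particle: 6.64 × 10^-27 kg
4.73 × 10^4 m/s

From λ = h/(mv), solve for v:

v = h/(mλ)
v = (6.626 × 10^-34 J·s) / (6.64 × 10^-27 kg × 2.11 × 10^-12 m)
v = 4.73 × 10^4 m/s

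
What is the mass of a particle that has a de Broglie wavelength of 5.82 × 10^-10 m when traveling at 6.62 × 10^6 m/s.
1.72 × 10^-31 kg

From the de Broglie relation λ = h/(mv), we solve for m:

m = h/(λv)
m = (6.626 × 10^-34 J·s) / (5.82 × 10^-10 m × 6.62 × 10^6 m/s)
m = 1.72 × 10^-31 kg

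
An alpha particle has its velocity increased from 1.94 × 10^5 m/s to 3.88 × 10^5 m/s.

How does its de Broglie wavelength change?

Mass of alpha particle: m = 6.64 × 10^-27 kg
The wavelength decreases by a factor of 2.

Using λ = h/(mv):

Initial wavelength: λ₁ = h/(mv₁) = 5.14 × 10^-13 m
Final wavelength: λ₂ = h/(mv₂) = 2.57 × 10^-13 m

Since λ ∝ 1/v, when velocity increases by a factor of 2, the wavelength decreases by a factor of 2.

λ₂/λ₁ = v₁/v₂ = 1/2

The wavelength decreases by a factor of 2.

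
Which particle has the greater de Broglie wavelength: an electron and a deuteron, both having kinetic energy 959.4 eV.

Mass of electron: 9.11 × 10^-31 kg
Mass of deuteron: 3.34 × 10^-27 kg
The electron has the longer wavelength.

Using λ = h/√(2mKE):

For electron: λ₁ = h/√(2m₁KE) = 3.96 × 10^-11 m
For deuteron: λ₂ = h/√(2m₂KE) = 6.54 × 10^-13 m

Since λ ∝ 1/√m at constant kinetic energy, the lighter particle has the longer wavelength.

The electron has the longer de Broglie wavelength.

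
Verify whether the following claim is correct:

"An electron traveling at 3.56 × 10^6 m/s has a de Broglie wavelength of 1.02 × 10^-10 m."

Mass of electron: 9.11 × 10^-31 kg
False

The claim is incorrect.

Using λ = h/(mv):
λ = (6.626 × 10^-34 J·s) / (9.11 × 10^-31 kg × 3.56 × 10^6 m/s)
λ = 2.04 × 10^-10 m

The actual wavelength differs from the claimed 1.02 × 10^-10 m.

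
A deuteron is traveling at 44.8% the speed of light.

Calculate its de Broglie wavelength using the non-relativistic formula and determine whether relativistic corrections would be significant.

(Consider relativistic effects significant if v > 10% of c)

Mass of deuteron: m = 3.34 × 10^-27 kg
Yes, relativistic corrections are needed.

Using the non-relativistic de Broglie formula λ = h/(mv):

v = 44.8% × c = 1.343 × 10^8 m/s

λ = h/(mv)
λ = (6.626 × 10^-34 J·s) / (3.34 × 10^-27 kg × 1.343 × 10^8 m/s)
λ = 1.48 × 10^-15 m

Since v = 44.8% of c > 10% of c, relativistic corrections ARE significant and the actual wavelength would differ from this non-relativistic estimate.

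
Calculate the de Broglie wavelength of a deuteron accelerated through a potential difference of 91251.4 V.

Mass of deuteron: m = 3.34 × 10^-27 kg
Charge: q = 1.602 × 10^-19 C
6.71 × 10^-14 m

When a particle is accelerated through voltage V, it gains kinetic energy KE = qV.

The de Broglie wavelength is then λ = h/√(2mqV):

λ = h/√(2mqV)
λ = (6.626 × 10^-34 J·s) / √(2 × 3.34 × 10^-27 kg × 1.602 × 10^-19 C × 91251.4 V)
λ = 6.71 × 10^-14 m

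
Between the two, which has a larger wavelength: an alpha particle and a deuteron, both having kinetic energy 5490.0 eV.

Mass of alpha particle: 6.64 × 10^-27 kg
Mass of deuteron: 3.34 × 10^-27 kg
The deuteron has the longer wavelength.

Using λ = h/√(2mKE):

For alpha particle: λ₁ = h/√(2m₁KE) = 1.94 × 10^-13 m
For deuteron: λ₂ = h/√(2m₂KE) = 2.73 × 10^-13 m

Since λ ∝ 1/√m at constant kinetic energy, the lighter particle has the longer wavelength.

The deuteron has the longer de Broglie wavelength.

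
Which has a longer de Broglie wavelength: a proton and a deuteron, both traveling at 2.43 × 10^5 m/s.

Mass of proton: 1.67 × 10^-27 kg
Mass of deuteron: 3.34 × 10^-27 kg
The proton has the longer wavelength.

Using λ = h/(mv), since both particles have the same velocity, the wavelength depends only on mass.

For proton: λ₁ = h/(m₁v) = 1.63 × 10^-12 m
For deuteron: λ₂ = h/(m₂v) = 8.16 × 10^-13 m

Since λ ∝ 1/m at constant velocity, the lighter particle has the longer wavelength.

The proton has the longer de Broglie wavelength.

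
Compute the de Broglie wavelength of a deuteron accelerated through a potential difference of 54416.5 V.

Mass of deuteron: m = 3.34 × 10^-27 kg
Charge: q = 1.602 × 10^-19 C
8.68 × 10^-14 m

When a particle is accelerated through voltage V, it gains kinetic energy KE = qV.

The de Broglie wavelength is then λ = h/√(2mqV):

λ = h/√(2mqV)
λ = (6.626 × 10^-34 J·s) / √(2 × 3.34 × 10^-27 kg × 1.602 × 10^-19 C × 54416.5 V)
λ = 8.68 × 10^-14 m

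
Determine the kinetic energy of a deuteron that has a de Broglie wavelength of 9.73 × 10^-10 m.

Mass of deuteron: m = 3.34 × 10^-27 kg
6.94 × 10^-23 J (or 4.33 × 10^-4 eV)

From λ = h/√(2mKE), we solve for KE:

λ² = h²/(2mKE)
KE = h²/(2mλ²)
KE = (6.626 × 10^-34 J·s)² / (2 × 3.34 × 10^-27 kg × (9.73 × 10^-10 m)²)
KE = 6.94 × 10^-23 J
KE = 4.33 × 10^-4 eV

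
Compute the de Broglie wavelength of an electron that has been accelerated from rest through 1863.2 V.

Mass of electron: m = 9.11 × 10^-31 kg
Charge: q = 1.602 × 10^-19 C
2.84 × 10^-11 m

When a particle is accelerated through voltage V, it gains kinetic energy KE = qV.

The de Broglie wavelength is then λ = h/√(2mqV):

λ = h/√(2mqV)
λ = (6.626 × 10^-34 J·s) / √(2 × 9.11 × 10^-31 kg × 1.602 × 10^-19 C × 1863.2 V)
λ = 2.84 × 10^-11 m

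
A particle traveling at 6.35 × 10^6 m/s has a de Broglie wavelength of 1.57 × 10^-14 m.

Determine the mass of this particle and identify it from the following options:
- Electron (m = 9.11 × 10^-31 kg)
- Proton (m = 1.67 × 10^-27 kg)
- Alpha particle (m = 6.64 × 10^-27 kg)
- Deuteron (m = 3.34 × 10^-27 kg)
The particle is an alpha particle.

From λ = h/(mv), solve for mass:

m = h/(λv)
m = (6.626 × 10^-34 J·s) / (1.57 × 10^-14 m × 6.35 × 10^6 m/s)
m = 6.65 × 10^-27 kg

Comparing with the listed masses, this is closest to an alpha particle.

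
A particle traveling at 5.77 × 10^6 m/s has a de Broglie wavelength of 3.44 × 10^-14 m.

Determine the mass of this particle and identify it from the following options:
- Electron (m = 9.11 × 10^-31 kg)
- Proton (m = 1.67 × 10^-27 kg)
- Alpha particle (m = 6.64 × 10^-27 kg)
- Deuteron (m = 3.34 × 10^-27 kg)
The particle is a deuteron.

From λ = h/(mv), solve for mass:

m = h/(λv)
m = (6.626 × 10^-34 J·s) / (3.44 × 10^-14 m × 5.77 × 10^6 m/s)
m = 3.34 × 10^-27 kg

Comparing with the listed masses, this is closest to a deuteron.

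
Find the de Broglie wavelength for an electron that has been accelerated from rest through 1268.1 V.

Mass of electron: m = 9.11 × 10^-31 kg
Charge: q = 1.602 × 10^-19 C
3.44 × 10^-11 m

When a particle is accelerated through voltage V, it gains kinetic energy KE = qV.

The de Broglie wavelength is then λ = h/√(2mqV):

λ = h/√(2mqV)
λ = (6.626 × 10^-34 J·s) / √(2 × 9.11 × 10^-31 kg × 1.602 × 10^-19 C × 1268.1 V)
λ = 3.44 × 10^-11 m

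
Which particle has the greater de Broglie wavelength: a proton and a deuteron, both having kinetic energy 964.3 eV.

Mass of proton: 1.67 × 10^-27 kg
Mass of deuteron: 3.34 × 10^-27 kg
The proton has the longer wavelength.

Using λ = h/√(2mKE):

For proton: λ₁ = h/√(2m₁KE) = 9.22 × 10^-13 m
For deuteron: λ₂ = h/√(2m₂KE) = 6.52 × 10^-13 m

Since λ ∝ 1/√m at constant kinetic energy, the lighter particle has the longer wavelength.

The proton has the longer de Broglie wavelength.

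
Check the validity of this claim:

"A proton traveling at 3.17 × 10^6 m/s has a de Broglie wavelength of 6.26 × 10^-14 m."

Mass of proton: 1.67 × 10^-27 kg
False

The claim is incorrect.

Using λ = h/(mv):
λ = (6.626 × 10^-34 J·s) / (1.67 × 10^-27 kg × 3.17 × 10^6 m/s)
λ = 1.25 × 10^-13 m

The actual wavelength differs from the claimed 6.26 × 10^-14 m.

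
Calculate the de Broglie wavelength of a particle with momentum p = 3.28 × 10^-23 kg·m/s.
2.02 × 10^-11 m

Using the de Broglie relation λ = h/p:

λ = h/p
λ = (6.626 × 10^-34 J·s) / (3.28 × 10^-23 kg·m/s)
λ = 2.02 × 10^-11 m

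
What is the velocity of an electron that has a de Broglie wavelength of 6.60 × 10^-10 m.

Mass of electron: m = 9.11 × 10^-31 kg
1.10 × 10^6 m/s

From the de Broglie relation λ = h/(mv), we solve for v:

v = h/(mλ)
v = (6.626 × 10^-34 J·s) / (9.11 × 10^-31 kg × 6.60 × 10^-10 m)
v = 1.10 × 10^6 m/s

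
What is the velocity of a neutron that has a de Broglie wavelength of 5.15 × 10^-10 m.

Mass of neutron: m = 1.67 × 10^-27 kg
7.70 × 10^2 m/s

From the de Broglie relation λ = h/(mv), we solve for v:

v = h/(mλ)
v = (6.626 × 10^-34 J·s) / (1.67 × 10^-27 kg × 5.15 × 10^-10 m)
v = 7.70 × 10^2 m/s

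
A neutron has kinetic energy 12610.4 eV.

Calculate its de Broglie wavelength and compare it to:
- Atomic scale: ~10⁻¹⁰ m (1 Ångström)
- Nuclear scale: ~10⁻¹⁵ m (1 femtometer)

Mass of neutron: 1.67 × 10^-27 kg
λ = 2.55 × 10^-13 m, which is between nuclear and atomic scales.

Using λ = h/√(2mKE):

KE = 12610.4 eV = 2.020 × 10^-15 J

λ = h/√(2mKE)
λ = (6.626 × 10^-34 J·s) / √(2 × 1.67 × 10^-27 kg × 2.020 × 10^-15 J)
λ = 2.55 × 10^-13 m

Comparison:
- Atomic scale (10⁻¹⁰ m): λ is 0.0026× this size
- Nuclear scale (10⁻¹⁵ m): λ is 2.6e+02× this size

The wavelength is between nuclear and atomic scales.

This wavelength is appropriate for probing atomic structure but too large for nuclear physics experiments.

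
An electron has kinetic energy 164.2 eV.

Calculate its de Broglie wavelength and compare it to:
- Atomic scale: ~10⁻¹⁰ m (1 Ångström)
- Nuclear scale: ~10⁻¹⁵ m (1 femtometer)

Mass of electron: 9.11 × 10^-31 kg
λ = 9.57 × 10^-11 m, which is between nuclear and atomic scales.

Using λ = h/√(2mKE):

KE = 164.2 eV = 2.631 × 10^-17 J

λ = h/√(2mKE)
λ = (6.626 × 10^-34 J·s) / √(2 × 9.11 × 10^-31 kg × 2.631 × 10^-17 J)
λ = 9.57 × 10^-11 m

Comparison:
- Atomic scale (10⁻¹⁰ m): λ is 0.96× this size
- Nuclear scale (10⁻¹⁵ m): λ is 9.6e+04× this size

The wavelength is between nuclear and atomic scales.

This wavelength is appropriate for probing atomic structure but too large for nuclear physics experiments.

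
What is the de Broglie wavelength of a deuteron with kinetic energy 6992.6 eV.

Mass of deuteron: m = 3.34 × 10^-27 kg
2.42 × 10^-13 m

Using λ = h/√(2mKE):

First convert KE to Joules: KE = 6992.6 eV = 1.120 × 10^-15 J

λ = h/√(2mKE)
λ = (6.626 × 10^-34 J·s) / √(2 × 3.34 × 10^-27 kg × 1.120 × 10^-15 J)
λ = 2.42 × 10^-13 m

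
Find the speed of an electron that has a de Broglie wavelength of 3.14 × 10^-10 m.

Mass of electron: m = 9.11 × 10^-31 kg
2.32 × 10^6 m/s

From the de Broglie relation λ = h/(mv), we solve for v:

v = h/(mλ)
v = (6.626 × 10^-34 J·s) / (9.11 × 10^-31 kg × 3.14 × 10^-10 m)
v = 2.32 × 10^6 m/s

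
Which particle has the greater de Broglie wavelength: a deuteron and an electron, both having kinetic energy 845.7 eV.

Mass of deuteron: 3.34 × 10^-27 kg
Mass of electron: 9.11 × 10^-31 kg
The electron has the longer wavelength.

Using λ = h/√(2mKE):

For deuteron: λ₁ = h/√(2m₁KE) = 6.96 × 10^-13 m
For electron: λ₂ = h/√(2m₂KE) = 4.22 × 10^-11 m

Since λ ∝ 1/√m at constant kinetic energy, the lighter particle has the longer wavelength.

The electron has the longer de Broglie wavelength.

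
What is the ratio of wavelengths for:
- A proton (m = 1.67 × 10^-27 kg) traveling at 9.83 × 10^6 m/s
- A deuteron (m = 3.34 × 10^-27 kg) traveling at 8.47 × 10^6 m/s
λ₁/λ₂ = 1.72

Using λ = h/(mv):

λ₁ = h/(m₁v₁) = 4.04 × 10^-14 m
λ₂ = h/(m₂v₂) = 2.34 × 10^-14 m

Ratio λ₁/λ₂ = (m₂v₂)/(m₁v₁)
         = (3.34 × 10^-27 kg × 8.47 × 10^6 m/s) / (1.67 × 10^-27 kg × 9.83 × 10^6 m/s)
         = 1.72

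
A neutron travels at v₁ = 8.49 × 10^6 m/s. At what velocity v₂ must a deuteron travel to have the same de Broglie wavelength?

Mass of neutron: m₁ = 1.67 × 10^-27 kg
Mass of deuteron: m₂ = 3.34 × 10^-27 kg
v₂ = 4.24 × 10^6 m/s

For equal de Broglie wavelengths: λ₁ = λ₂

h/(m₁v₁) = h/(m₂v₂)
m₁v₁ = m₂v₂
v₂ = v₁ · (m₁/m₂)

v₂ = 8.49 × 10^6 m/s × (1.67 × 10^-27 kg / 3.34 × 10^-27 kg)
v₂ = 4.24 × 10^6 m/s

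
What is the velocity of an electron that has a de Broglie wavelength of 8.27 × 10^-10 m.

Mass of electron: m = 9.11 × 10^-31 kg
8.79 × 10^5 m/s

From the de Broglie relation λ = h/(mv), we solve for v:

v = h/(mλ)
v = (6.626 × 10^-34 J·s) / (9.11 × 10^-31 kg × 8.27 × 10^-10 m)
v = 8.79 × 10^5 m/s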